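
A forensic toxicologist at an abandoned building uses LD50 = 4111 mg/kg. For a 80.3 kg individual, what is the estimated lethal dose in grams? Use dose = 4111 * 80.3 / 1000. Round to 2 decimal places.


Lethal dose calculation:
Lethal dose = LD50 * body_weight / 1000
= 4111 * 80.3 / 1000
= 330113.3 / 1000
= 330.11 g

330.11


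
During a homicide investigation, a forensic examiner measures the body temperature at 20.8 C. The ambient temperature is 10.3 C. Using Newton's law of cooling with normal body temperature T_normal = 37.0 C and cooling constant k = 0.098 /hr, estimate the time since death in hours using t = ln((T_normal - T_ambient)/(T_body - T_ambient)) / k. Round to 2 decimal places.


Using Newton's law of cooling:
t = ln((T_normal - T_ambient) / (T_body - T_ambient)) / k
T_normal - T_ambient = 26.7
T_body - T_ambient = 10.5
Ratio = 2.542857
ln(ratio) = 0.933288
t = 0.933288 / 0.098 = 9.52 hours

9.52


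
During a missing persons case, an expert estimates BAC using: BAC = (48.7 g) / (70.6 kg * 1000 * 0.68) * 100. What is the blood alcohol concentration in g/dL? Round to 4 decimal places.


Applying the Widmark formula:
BAC = (dose_g / (body_wt * 1000 * r)) * 100
Denominator = 70.6 * 1000 * 0.68 = 48008
BAC = (48.7 / 48008) * 100
BAC = 0.1014 g/dL

0.1014


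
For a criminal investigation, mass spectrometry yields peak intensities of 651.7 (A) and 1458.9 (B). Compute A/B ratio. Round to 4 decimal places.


Spectral peak ratio:
Peak A = 651.7 counts
Peak B = 1458.9 counts
Ratio = 651.7 / 1458.9 = 0.4467

0.4467


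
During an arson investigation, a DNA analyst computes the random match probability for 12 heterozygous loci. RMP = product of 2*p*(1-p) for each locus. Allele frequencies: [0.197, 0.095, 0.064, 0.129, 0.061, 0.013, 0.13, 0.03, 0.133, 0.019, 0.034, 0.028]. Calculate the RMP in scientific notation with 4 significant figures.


Computing RMP for 12 loci:
Locus 1: 2 * 0.197 * 0.803 = 0.316382
Locus 2: 2 * 0.095 * 0.905 = 0.17195
Locus 3: 2 * 0.064 * 0.936 = 0.119808
Locus 4: 2 * 0.129 * 0.871 = 0.224718
Locus 5: 2 * 0.061 * 0.939 = 0.114558
Locus 6: 2 * 0.013 * 0.987 = 0.025662
Locus 7: 2 * 0.13 * 0.87 = 0.2262
Locus 8: 2 * 0.03 * 0.97 = 0.0582
Locus 9: 2 * 0.133 * 0.867 = 0.230622
Locus 10: 2 * 0.019 * 0.981 = 0.037278
Locus 11: 2 * 0.034 * 0.966 = 0.065688
Locus 12: 2 * 0.028 * 0.972 = 0.054432
RMP = 1.742e-12

1.742e-12


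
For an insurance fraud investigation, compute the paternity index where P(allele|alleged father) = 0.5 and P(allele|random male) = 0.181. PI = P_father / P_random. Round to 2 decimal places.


Paternity Index calculation:
PI = P(allele|father) / P(allele|random)
PI = 0.5 / 0.181
PI = 2.76

2.76


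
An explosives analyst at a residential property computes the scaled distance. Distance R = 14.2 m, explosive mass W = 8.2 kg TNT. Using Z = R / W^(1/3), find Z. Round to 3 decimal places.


Scaled distance calculation:
W^(1/3) = 8.2^(1/3) = 2.01653
Z = R / W^(1/3) = 14.2 / 2.01653
Z = 7.042 m/kg^(1/3)

7.042


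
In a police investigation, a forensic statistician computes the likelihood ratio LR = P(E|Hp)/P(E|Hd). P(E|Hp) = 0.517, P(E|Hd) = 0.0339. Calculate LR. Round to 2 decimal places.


Likelihood ratio calculation:
LR = P(E|Hp) / P(E|Hd)
LR = 0.517 / 0.0339
LR = 15.25

15.25


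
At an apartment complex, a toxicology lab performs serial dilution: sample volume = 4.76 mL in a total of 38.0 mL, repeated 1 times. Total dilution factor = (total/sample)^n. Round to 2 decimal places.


Dilution factor calculation:
Single dilution = V_total / V_sample = 38.0 / 4.76 ≈ 7.983193
Number of dilutions = 1
Total DF = (38.0 / 4.76)^1 (full precision, rounded at the end) = 7.98

7.98


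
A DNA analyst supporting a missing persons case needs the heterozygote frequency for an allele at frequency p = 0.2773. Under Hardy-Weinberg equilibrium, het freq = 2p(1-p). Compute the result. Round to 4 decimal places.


Hardy-Weinberg heterozygote frequency:
q = 1 - p = 1 - 0.2773 = 0.7227
2pq = 2 * 0.2773 * 0.7227 = 0.4008

0.4008


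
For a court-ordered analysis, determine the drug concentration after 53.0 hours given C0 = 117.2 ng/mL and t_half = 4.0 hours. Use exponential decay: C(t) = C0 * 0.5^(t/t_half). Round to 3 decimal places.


Drug concentration decay:
Number of half-lives = t / t_half = 53.0 / 4.0 = 13.25
Decay factor = 0.5^13.25 = 0.00010265
C(t) = 117.2 * 0.00010265 = 0.012 ng/mL

0.012


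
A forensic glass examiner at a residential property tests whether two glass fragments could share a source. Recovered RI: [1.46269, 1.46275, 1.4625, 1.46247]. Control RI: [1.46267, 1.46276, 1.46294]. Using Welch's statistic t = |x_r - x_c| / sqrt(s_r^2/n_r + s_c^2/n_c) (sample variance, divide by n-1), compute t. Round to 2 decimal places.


Welch's t-criterion for glass RI comparison:
Recovered mean = sum / n_r = 5.85041 / 4 = 1.4626025
Control mean = sum / n_c = 4.38837 / 3 = 1.46279
Recovered sample variance s_r^2 = 1.91583e-08
Control sample variance s_c^2 = 1.89e-08
Welch SE (unpooled) = sqrt(s_r^2/n_r + s_c^2/n_c) = sqrt(4.78958e-09 + 6.3e-09) = sqrt(1.10896e-08) = 0.000105307
|mean_r - mean_c| = 0.0001875
t = 0.0001875 / 0.000105307 = 1.78

1.78


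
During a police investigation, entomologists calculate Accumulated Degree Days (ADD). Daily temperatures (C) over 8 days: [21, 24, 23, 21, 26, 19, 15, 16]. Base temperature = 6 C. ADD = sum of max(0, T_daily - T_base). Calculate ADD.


Computing ADD day by day:
Day 1: max(0, 21 - 6) = 15
Day 2: max(0, 24 - 6) = 18
Day 3: max(0, 23 - 6) = 17
Day 4: max(0, 21 - 6) = 15
Day 5: max(0, 26 - 6) = 20
Day 6: max(0, 19 - 6) = 13
Day 7: max(0, 15 - 6) = 9
Day 8: max(0, 16 - 6) = 10
Total ADD = 117

117


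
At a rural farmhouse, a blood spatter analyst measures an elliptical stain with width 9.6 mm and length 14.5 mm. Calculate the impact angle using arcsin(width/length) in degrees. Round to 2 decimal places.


Blood spatter impact angle calculation:
width / length = 9.6 / 14.5 = 0.662069
angle = arcsin(0.662069)
angle = 41.46 degrees

41.46


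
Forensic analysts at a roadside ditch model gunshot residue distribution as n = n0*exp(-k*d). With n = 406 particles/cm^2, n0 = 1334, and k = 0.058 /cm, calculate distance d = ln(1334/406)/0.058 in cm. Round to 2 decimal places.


GSR distance calculation:
n0/n = 1334 / 406 = 3.285714
ln(n0/n) = 1.189584
d = 1.189584 / 0.058 = 20.51 cm

20.51


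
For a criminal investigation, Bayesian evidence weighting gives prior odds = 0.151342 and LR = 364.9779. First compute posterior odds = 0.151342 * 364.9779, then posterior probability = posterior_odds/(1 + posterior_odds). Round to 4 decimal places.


Bayesian evidence evaluation:
Posterior odds = prior_odds * LR = 0.151342 * 364.9779 = 55.23649
Posterior probability = posterior_odds / (1 + posterior_odds)
= 55.23649 / (1 + 55.23649)
= 55.23649 / 56.23649
= 0.9822

0.9822


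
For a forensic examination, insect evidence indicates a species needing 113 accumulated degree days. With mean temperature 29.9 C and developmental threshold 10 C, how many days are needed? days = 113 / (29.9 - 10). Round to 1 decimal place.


Insect development time:
Effective temperature = avg_temp - T_base = 29.9 - 10 = 19.9 C
Days = ADD / effective_temp = 113 / 19.9 = 5.7 days

5.7


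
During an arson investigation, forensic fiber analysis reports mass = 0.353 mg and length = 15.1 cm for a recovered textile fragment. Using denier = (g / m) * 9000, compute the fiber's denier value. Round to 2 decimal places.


Denier calculation:
Mass in grams = 0.353 mg / 1000 = 0.000353 g
Length in meters = 15.1 cm / 100 = 0.151 m
Linear density = mass / length = 0.000353 / 0.151 = 0.00233775 g/m
Denier = (g/m) * 9000 = 0.00233775 * 9000 = 21.04

21.04


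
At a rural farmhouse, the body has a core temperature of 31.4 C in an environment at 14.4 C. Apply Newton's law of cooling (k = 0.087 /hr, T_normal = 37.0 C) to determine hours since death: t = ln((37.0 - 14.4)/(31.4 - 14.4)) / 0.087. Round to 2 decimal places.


Using Newton's law of cooling:
t = ln((T_normal - T_ambient) / (T_body - T_ambient)) / k
T_normal - T_ambient = 22.6
T_body - T_ambient = 17.0
Ratio = 1.329412
ln(ratio) = 0.284737
t = 0.284737 / 0.087 = 3.27 hours

3.27


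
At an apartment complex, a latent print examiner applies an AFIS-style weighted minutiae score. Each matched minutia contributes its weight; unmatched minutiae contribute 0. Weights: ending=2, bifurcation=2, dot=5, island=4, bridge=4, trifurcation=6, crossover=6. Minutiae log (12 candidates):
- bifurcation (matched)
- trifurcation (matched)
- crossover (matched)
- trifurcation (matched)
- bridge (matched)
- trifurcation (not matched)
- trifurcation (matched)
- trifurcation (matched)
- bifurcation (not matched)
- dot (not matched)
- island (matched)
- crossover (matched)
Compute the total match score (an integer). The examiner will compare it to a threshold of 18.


Weighted minutiae match score:
  bifurcation: matched, +2 (running total 2)
  trifurcation: matched, +6 (running total 8)
  crossover: matched, +6 (running total 14)
  trifurcation: matched, +6 (running total 20)
  bridge: matched, +4 (running total 24)
  trifurcation: not matched, +0
  trifurcation: matched, +6 (running total 30)
  trifurcation: matched, +6 (running total 36)
  bifurcation: not matched, +0
  dot: not matched, +0
  island: matched, +4 (running total 40)
  crossover: matched, +6 (running total 46)
Total score = 46
Threshold = 18; verdict = identification

46


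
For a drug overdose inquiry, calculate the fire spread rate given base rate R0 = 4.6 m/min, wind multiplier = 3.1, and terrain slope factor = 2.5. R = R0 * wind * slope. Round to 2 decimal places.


Fire spread rate calculation:
R = R0 * wind_factor * slope_factor
= 4.6 * 3.1 * 2.5
= 14.26 * 2.5
= 35.65 m/min

35.65


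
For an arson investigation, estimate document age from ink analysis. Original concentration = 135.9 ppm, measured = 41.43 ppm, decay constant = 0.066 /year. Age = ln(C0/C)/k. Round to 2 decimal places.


Document age estimation:
C0/C = 135.9 / 41.43 = 3.280232
ln(C0/C) = 1.187914
t = 1.187914 / 0.066 = 18.00 years

18.00


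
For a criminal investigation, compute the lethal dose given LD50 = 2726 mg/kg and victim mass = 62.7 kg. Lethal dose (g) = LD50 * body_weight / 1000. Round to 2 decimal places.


Lethal dose calculation:
Lethal dose = LD50 * body_weight / 1000
= 2726 * 62.7 / 1000
= 170920.2 / 1000
= 170.92 g

170.92


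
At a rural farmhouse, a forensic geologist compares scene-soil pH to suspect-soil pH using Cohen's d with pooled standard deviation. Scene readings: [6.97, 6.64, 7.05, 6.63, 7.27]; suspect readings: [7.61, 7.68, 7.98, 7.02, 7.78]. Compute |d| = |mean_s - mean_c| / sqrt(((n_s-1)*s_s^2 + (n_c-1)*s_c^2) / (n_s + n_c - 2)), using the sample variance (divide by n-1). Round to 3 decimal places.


Pooled-variance Cohen's d for soil pH comparison:
Scene mean = 34.56 / 5 = 6.912
Suspect mean = 38.07 / 5 = 7.614
Scene sample variance s_s^2 = 0.07602
Suspect sample variance s_c^2 = 0.12968
Pooled variance = ((n_s-1)*s_s^2 + (n_c-1)*s_c^2) / (n_s + n_c - 2) = 0.10285
Pooled SD = sqrt(0.10285) = 0.320702
Mean difference = -0.702
|d| = |-0.702| / 0.320702 = 2.189

2.189


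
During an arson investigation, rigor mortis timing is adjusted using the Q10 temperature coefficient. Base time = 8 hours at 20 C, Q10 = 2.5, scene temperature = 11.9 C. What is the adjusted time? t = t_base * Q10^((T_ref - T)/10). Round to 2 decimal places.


Rigor mortis time adjustment:
Exponent = (T_ref - T_actual) / 10 = (20 - 11.9) / 10 = 0.81
Q10 factor = 2.5^0.81 = 2.10054
t_adjusted = 8 * 2.10054 = 16.80 hours

16.80


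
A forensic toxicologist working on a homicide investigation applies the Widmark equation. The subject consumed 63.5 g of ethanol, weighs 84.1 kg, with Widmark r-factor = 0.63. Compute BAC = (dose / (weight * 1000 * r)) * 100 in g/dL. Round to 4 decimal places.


Applying the Widmark formula:
BAC = (dose_g / (body_wt * 1000 * r)) * 100
Denominator = 84.1 * 1000 * 0.63 = 52983
BAC = (63.5 / 52983) * 100
BAC = 0.1198 g/dL

0.1198


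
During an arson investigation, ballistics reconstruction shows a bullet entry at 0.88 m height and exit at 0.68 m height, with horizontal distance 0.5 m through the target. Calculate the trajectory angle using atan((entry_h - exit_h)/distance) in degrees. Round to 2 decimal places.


Bullet trajectory angle:
Height difference = 0.88 - 0.68 = 0.2 m
angle = atan(0.2 / 0.5)
angle = atan(0.4)
angle = 21.80 degrees

21.80


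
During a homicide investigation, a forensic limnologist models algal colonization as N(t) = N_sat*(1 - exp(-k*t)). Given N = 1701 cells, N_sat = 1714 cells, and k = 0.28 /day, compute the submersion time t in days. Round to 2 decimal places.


PMSI from diatom colonization curve:
N / N_sat = 1701 / 1714 = 0.992415
1 - N/N_sat = 0.007585
ln(1 - N/N_sat) = -4.881583
t = -ln(1 - N/N_sat) / k = -(-4.881583) / 0.28 = 17.43 days

17.43


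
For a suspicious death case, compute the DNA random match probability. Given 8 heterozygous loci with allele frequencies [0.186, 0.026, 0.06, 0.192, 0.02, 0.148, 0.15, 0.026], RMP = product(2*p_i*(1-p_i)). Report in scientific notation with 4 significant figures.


Computing RMP for 8 loci:
Locus 1: 2 * 0.186 * 0.814 = 0.302808
Locus 2: 2 * 0.026 * 0.974 = 0.050648
Locus 3: 2 * 0.06 * 0.94 = 0.1128
Locus 4: 2 * 0.192 * 0.808 = 0.310272
Locus 5: 2 * 0.02 * 0.98 = 0.0392
Locus 6: 2 * 0.148 * 0.852 = 0.252192
Locus 7: 2 * 0.15 * 0.85 = 0.255
Locus 8: 2 * 0.026 * 0.974 = 0.050648
RMP = 6.853e-08

6.853e-08


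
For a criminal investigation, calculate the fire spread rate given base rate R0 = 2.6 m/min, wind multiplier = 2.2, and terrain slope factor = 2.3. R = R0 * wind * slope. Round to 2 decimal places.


Fire spread rate calculation:
R = R0 * wind_factor * slope_factor
= 2.6 * 2.2 * 2.3
= 5.72 * 2.3
= 13.16 m/min

13.16


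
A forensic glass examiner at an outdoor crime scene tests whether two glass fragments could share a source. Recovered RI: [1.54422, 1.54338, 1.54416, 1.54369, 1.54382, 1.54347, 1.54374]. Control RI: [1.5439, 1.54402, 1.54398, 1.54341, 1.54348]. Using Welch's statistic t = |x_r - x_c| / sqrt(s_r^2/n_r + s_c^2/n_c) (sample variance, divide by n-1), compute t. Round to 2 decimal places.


Welch's t-criterion for glass RI comparison:
Recovered mean = sum / n_r = 10.80648 / 7 = 1.5437829
Control mean = sum / n_c = 7.71879 / 5 = 1.543758
Recovered sample variance s_r^2 = 1.0089e-07
Control sample variance s_c^2 = 8.412e-08
Welch SE (unpooled) = sqrt(s_r^2/n_r + s_c^2/n_c) = sqrt(1.44129e-08 + 1.6824e-08) = sqrt(3.12369e-08) = 0.00017674
|mean_r - mean_c| = 2.48571e-05
t = 2.48571e-05 / 0.00017674 = 0.14

0.14


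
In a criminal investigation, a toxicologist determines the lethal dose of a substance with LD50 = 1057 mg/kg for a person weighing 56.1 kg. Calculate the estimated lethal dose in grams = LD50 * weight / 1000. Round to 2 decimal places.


Lethal dose calculation:
Lethal dose = LD50 * body_weight / 1000
= 1057 * 56.1 / 1000
= 59297.7 / 1000
= 59.30 g

59.30


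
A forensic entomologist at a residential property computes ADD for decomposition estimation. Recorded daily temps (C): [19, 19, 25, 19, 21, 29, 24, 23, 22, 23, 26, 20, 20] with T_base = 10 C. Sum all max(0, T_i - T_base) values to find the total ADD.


Computing ADD day by day:
Day 1: max(0, 19 - 10) = 9
Day 2: max(0, 19 - 10) = 9
Day 3: max(0, 25 - 10) = 15
Day 4: max(0, 19 - 10) = 9
Day 5: max(0, 21 - 10) = 11
Day 6: max(0, 29 - 10) = 19
Day 7: max(0, 24 - 10) = 14
Day 8: max(0, 23 - 10) = 13
Day 9: max(0, 22 - 10) = 12
Day 10: max(0, 23 - 10) = 13
Day 11: max(0, 26 - 10) = 16
Day 12: max(0, 20 - 10) = 10
Day 13: max(0, 20 - 10) = 10
Total ADD = 160

160


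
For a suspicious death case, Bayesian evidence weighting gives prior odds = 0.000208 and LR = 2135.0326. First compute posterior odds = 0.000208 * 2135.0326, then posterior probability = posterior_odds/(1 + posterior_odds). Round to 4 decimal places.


Bayesian evidence evaluation:
Posterior odds = prior_odds * LR = 0.000208 * 2135.0326 = 0.4440868
Posterior probability = posterior_odds / (1 + posterior_odds)
= 0.4440868 / (1 + 0.4440868)
= 0.4440868 / 1.4440868
= 0.3075

0.3075


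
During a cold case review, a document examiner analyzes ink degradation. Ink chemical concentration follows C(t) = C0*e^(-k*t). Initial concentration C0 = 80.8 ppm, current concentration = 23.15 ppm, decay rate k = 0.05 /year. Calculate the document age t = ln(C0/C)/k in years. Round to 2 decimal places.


Document age estimation:
C0/C = 80.8 / 23.15 = 3.490281
ln(C0/C) = 1.249982
t = 1.249982 / 0.05 = 25.00 years

25.00


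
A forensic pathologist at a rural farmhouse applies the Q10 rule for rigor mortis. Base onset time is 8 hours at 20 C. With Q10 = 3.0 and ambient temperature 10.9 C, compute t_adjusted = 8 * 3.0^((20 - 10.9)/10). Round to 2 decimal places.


Rigor mortis time adjustment:
Exponent = (T_ref - T_actual) / 10 = (20 - 10.9) / 10 = 0.91
Q10 factor = 3.0^0.91 = 2.71757
t_adjusted = 8 * 2.71757 = 21.74 hours

21.74


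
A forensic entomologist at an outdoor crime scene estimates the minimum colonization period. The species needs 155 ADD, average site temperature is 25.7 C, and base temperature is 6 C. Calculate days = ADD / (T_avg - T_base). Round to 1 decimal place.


Insect development time:
Effective temperature = avg_temp - T_base = 25.7 - 6 = 19.7 C
Days = ADD / effective_temp = 155 / 19.7 = 7.9 days

7.9


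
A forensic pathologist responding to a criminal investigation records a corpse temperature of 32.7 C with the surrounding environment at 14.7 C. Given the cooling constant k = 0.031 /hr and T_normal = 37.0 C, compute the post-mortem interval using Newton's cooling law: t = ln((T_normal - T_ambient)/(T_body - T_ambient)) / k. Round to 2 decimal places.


Using Newton's law of cooling:
t = ln((T_normal - T_ambient) / (T_body - T_ambient)) / k
T_normal - T_ambient = 22.3
T_body - T_ambient = 18.0
Ratio = 1.238889
ln(ratio) = 0.214215
t = 0.214215 / 0.031 = 6.91 hours

6.91


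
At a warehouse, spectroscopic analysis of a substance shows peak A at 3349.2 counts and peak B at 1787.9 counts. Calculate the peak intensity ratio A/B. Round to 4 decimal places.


Spectral peak ratio:
Peak A = 3349.2 counts
Peak B = 1787.9 counts
Ratio = 3349.2 / 1787.9 = 1.8733

1.8733


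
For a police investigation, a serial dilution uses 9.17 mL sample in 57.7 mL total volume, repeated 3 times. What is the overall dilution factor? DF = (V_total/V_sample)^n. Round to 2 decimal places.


Dilution factor calculation:
Single dilution = V_total / V_sample = 57.7 / 9.17 ≈ 6.292257
Number of dilutions = 3
Total DF = (57.7 / 9.17)^3 (full precision, rounded at the end) = 249.13

249.13


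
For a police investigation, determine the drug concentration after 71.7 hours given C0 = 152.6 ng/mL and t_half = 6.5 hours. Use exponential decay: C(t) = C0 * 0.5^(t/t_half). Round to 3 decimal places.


Drug concentration decay:
Number of half-lives = t / t_half = 71.7 / 6.5 = 11.030769
Decay factor = 0.5^11.030769 = 0.00047798
C(t) = 152.6 * 0.00047798 = 0.073 ng/mL

0.073


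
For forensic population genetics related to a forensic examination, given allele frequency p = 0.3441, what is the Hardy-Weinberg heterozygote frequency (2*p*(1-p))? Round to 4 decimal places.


Hardy-Weinberg heterozygote frequency:
q = 1 - p = 1 - 0.3441 = 0.6559
2pq = 2 * 0.3441 * 0.6559 = 0.4514

0.4514


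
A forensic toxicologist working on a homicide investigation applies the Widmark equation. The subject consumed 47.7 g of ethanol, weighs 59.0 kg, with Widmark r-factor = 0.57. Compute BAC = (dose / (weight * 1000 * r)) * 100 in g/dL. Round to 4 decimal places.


Applying the Widmark formula:
BAC = (dose_g / (body_wt * 1000 * r)) * 100
Denominator = 59.0 * 1000 * 0.57 = 33630
BAC = (47.7 / 33630) * 100
BAC = 0.1418 g/dL

0.1418


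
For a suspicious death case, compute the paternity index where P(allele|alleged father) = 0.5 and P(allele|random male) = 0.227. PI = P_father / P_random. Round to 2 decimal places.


Paternity Index calculation:
PI = P(allele|father) / P(allele|random)
PI = 0.5 / 0.227
PI = 2.20

2.20


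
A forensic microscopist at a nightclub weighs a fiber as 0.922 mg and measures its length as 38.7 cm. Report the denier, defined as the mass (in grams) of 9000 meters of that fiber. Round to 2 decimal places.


Denier calculation:
Mass in grams = 0.922 mg / 1000 = 0.000922 g
Length in meters = 38.7 cm / 100 = 0.387 m
Linear density = mass / length = 0.000922 / 0.387 = 0.00238243 g/m
Denier = (g/m) * 9000 = 0.00238243 * 9000 = 21.44

21.44


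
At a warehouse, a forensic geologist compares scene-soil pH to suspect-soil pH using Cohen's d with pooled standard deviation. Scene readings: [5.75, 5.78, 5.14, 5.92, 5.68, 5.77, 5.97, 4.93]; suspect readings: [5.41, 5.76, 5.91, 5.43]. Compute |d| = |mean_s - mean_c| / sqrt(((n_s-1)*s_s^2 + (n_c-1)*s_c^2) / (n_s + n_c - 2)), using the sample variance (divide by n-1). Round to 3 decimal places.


Pooled-variance Cohen's d for soil pH comparison:
Scene mean = 44.94 / 8 = 5.6175
Suspect mean = 22.51 / 4 = 5.6275
Scene sample variance s_s^2 = 0.141079
Suspect sample variance s_c^2 = 0.061225
Pooled variance = ((n_s-1)*s_s^2 + (n_c-1)*s_c^2) / (n_s + n_c - 2) = 0.117123
Pooled SD = sqrt(0.117123) = 0.342232
Mean difference = -0.01
|d| = |-0.01| / 0.342232 = 0.029

0.029


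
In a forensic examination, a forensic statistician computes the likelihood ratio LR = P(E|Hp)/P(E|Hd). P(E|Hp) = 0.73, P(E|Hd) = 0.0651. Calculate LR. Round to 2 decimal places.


Likelihood ratio calculation:
LR = P(E|Hp) / P(E|Hd)
LR = 0.73 / 0.0651
LR = 11.21

11.21


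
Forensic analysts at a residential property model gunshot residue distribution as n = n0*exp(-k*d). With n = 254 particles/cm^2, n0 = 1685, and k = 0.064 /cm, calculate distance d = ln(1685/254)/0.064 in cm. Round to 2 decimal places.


GSR distance calculation:
n0/n = 1685 / 254 = 6.633858
ln(n0/n) = 1.892187
d = 1.892187 / 0.064 = 29.57 cm

29.57


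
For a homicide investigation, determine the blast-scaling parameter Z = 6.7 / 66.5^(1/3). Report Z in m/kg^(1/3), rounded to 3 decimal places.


Scaled distance calculation:
W^(1/3) = 66.5^(1/3) = 4.05142
Z = R / W^(1/3) = 6.7 / 4.05142
Z = 1.654 m/kg^(1/3)

1.654


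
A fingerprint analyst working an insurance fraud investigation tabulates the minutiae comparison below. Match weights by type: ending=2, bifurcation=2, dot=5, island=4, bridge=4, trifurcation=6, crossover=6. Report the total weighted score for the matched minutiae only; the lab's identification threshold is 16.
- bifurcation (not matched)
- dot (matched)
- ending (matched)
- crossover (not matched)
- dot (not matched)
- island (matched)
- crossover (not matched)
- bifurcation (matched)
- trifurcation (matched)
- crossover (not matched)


Weighted minutiae match score:
  bifurcation: not matched, +0
  dot: matched, +5 (running total 5)
  ending: matched, +2 (running total 7)
  crossover: not matched, +0
  dot: not matched, +0
  island: matched, +4 (running total 11)
  crossover: not matched, +0
  bifurcation: matched, +2 (running total 13)
  trifurcation: matched, +6 (running total 19)
  crossover: not matched, +0
Total score = 19
Threshold = 16; verdict = identification

19


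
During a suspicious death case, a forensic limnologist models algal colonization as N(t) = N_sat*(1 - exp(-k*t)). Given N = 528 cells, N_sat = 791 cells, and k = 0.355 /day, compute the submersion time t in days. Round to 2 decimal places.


PMSI from diatom colonization curve:
N / N_sat = 528 / 791 = 0.667509
1 - N/N_sat = 0.332491
ln(1 - N/N_sat) = -1.101142
t = -ln(1 - N/N_sat) / k = -(-1.101142) / 0.355 = 3.10 days

3.10


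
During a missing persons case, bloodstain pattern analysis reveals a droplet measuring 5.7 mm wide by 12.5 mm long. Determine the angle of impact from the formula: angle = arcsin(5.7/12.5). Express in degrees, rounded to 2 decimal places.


Blood spatter impact angle calculation:
width / length = 5.7 / 12.5 = 0.456
angle = arcsin(0.456)
angle = 27.13 degrees

27.13


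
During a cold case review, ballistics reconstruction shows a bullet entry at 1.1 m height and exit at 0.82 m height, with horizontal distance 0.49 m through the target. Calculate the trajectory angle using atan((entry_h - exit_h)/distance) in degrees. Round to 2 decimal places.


Bullet trajectory angle:
Height difference = 1.1 - 0.82 = 0.28 m
angle = atan(0.28 / 0.49)
angle = atan(0.571429)
angle = 29.74 degrees

29.74


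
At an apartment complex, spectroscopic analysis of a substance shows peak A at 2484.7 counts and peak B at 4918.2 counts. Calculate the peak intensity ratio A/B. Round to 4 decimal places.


Spectral peak ratio:
Peak A = 2484.7 counts
Peak B = 4918.2 counts
Ratio = 2484.7 / 4918.2 = 0.5052

0.5052


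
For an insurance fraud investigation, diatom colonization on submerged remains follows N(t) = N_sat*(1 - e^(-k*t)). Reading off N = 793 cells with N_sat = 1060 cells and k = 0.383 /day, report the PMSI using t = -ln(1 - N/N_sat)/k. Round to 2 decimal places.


PMSI from diatom colonization curve:
N / N_sat = 793 / 1060 = 0.748113
1 - N/N_sat = 0.251887
ln(1 - N/N_sat) = -1.378775
t = -ln(1 - N/N_sat) / k = -(-1.378775) / 0.383 = 3.60 days

3.60


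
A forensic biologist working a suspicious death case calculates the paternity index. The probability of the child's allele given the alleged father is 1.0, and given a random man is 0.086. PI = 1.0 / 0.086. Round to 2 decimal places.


Paternity Index calculation:
PI = P(allele|father) / P(allele|random)
PI = 1.0 / 0.086
PI = 11.63

11.63


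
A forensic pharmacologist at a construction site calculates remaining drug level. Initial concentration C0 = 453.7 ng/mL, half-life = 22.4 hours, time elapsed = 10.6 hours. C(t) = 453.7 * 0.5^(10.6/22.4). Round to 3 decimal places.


Drug concentration decay:
Number of half-lives = t / t_half = 10.6 / 22.4 = 0.473214
Decay factor = 0.5^0.473214 = 0.72035801
C(t) = 453.7 * 0.72035801 = 326.826 ng/mL

326.826


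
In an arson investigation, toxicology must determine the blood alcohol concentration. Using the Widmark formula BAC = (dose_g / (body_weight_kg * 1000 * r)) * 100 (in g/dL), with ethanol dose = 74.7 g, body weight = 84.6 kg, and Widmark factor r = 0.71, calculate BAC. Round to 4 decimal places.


Applying the Widmark formula:
BAC = (dose_g / (body_wt * 1000 * r)) * 100
Denominator = 84.6 * 1000 * 0.71 = 60066
BAC = (74.7 / 60066) * 100
BAC = 0.1244 g/dL

0.1244


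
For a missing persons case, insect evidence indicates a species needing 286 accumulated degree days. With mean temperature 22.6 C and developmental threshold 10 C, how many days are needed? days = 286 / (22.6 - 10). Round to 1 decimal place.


Insect development time:
Effective temperature = avg_temp - T_base = 22.6 - 10 = 12.6 C
Days = ADD / effective_temp = 286 / 12.6 = 22.7 days

22.7


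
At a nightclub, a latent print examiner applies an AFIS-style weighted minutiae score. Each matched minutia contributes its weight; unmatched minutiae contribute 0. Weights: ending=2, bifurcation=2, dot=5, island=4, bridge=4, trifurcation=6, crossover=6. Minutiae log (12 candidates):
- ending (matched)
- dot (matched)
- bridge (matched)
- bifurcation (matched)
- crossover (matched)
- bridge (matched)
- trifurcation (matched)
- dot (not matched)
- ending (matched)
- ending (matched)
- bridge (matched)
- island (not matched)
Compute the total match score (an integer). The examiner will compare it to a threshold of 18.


Weighted minutiae match score:
  ending: matched, +2 (running total 2)
  dot: matched, +5 (running total 7)
  bridge: matched, +4 (running total 11)
  bifurcation: matched, +2 (running total 13)
  crossover: matched, +6 (running total 19)
  bridge: matched, +4 (running total 23)
  trifurcation: matched, +6 (running total 29)
  dot: not matched, +0
  ending: matched, +2 (running total 31)
  ending: matched, +2 (running total 33)
  bridge: matched, +4 (running total 37)
  island: not matched, +0
Total score = 37
Threshold = 18; verdict = identification

37


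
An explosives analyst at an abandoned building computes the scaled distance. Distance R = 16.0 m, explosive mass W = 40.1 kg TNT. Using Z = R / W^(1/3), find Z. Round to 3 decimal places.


Scaled distance calculation:
W^(1/3) = 40.1^(1/3) = 3.422799
Z = R / W^(1/3) = 16.0 / 3.422799
Z = 4.675 m/kg^(1/3)

4.675


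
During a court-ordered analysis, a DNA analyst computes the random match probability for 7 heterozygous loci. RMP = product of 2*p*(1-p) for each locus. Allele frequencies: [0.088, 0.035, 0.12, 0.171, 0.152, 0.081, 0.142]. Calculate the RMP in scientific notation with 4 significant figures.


Computing RMP for 7 loci:
Locus 1: 2 * 0.088 * 0.912 = 0.160512
Locus 2: 2 * 0.035 * 0.965 = 0.06755
Locus 3: 2 * 0.12 * 0.88 = 0.2112
Locus 4: 2 * 0.171 * 0.829 = 0.283518
Locus 5: 2 * 0.152 * 0.848 = 0.257792
Locus 6: 2 * 0.081 * 0.919 = 0.148878
Locus 7: 2 * 0.142 * 0.858 = 0.243672
RMP = 6.072e-06

6.072e-06


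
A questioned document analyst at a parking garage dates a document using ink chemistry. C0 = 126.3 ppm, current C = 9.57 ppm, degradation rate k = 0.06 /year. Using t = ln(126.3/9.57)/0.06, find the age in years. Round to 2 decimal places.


Document age estimation:
C0/C = 126.3 / 9.57 = 13.197492
ln(C0/C) = 2.580027
t = 2.580027 / 0.06 = 43.00 years

43.00


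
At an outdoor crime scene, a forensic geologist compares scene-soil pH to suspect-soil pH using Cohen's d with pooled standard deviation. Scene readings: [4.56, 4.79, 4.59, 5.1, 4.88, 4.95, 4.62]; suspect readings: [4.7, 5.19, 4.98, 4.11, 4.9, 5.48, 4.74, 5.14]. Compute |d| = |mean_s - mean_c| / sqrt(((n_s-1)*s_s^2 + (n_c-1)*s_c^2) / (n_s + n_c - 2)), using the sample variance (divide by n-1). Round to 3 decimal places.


Pooled-variance Cohen's d for soil pH comparison:
Scene mean = 33.49 / 7 = 4.784286
Suspect mean = 39.24 / 8 = 4.905
Scene sample variance s_s^2 = 0.041895
Suspect sample variance s_c^2 = 0.167714
Pooled variance = ((n_s-1)*s_s^2 + (n_c-1)*s_c^2) / (n_s + n_c - 2) = 0.109644
Pooled SD = sqrt(0.109644) = 0.331125
Mean difference = -0.120714
|d| = |-0.120714| / 0.331125 = 0.365

0.365


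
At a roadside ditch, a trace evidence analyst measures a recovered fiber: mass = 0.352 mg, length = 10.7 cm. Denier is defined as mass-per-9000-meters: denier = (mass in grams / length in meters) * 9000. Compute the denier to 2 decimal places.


Denier calculation:
Mass in grams = 0.352 mg / 1000 = 0.000352 g
Length in meters = 10.7 cm / 100 = 0.107 m
Linear density = mass / length = 0.000352 / 0.107 = 0.00328972 g/m
Denier = (g/m) * 9000 = 0.00328972 * 9000 = 29.61

29.61


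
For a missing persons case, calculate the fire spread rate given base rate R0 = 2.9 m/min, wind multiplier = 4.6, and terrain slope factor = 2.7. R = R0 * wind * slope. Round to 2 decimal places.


Fire spread rate calculation:
R = R0 * wind_factor * slope_factor
= 2.9 * 4.6 * 2.7
= 13.34 * 2.7
= 36.02 m/min

36.02


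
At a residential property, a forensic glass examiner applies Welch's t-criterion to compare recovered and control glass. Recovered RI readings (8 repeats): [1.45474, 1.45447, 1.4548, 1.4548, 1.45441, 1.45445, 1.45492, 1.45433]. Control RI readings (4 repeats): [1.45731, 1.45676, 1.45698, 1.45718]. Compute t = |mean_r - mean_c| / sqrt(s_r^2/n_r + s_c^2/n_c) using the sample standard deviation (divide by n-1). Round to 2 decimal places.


Welch's t-criterion for glass RI comparison:
Recovered mean = sum / n_r = 11.63692 / 8 = 1.454615
Control mean = sum / n_c = 5.82823 / 4 = 1.4570575
Recovered sample variance s_r^2 = 4.98e-08
Control sample variance s_c^2 = 5.77583e-08
Welch SE (unpooled) = sqrt(s_r^2/n_r + s_c^2/n_c) = sqrt(6.225e-09 + 1.44396e-08) = sqrt(2.06646e-08) = 0.000143752
|mean_r - mean_c| = 0.0024425
t = 0.0024425 / 0.000143752 = 16.99

16.99


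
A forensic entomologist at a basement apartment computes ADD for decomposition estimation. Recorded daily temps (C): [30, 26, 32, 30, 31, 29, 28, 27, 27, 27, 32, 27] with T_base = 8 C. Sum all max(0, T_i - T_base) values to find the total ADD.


Computing ADD day by day:
Day 1: max(0, 30 - 8) = 22
Day 2: max(0, 26 - 8) = 18
Day 3: max(0, 32 - 8) = 24
Day 4: max(0, 30 - 8) = 22
Day 5: max(0, 31 - 8) = 23
Day 6: max(0, 29 - 8) = 21
Day 7: max(0, 28 - 8) = 20
Day 8: max(0, 27 - 8) = 19
Day 9: max(0, 27 - 8) = 19
Day 10: max(0, 27 - 8) = 19
Day 11: max(0, 32 - 8) = 24
Day 12: max(0, 27 - 8) = 19
Total ADD = 250

250


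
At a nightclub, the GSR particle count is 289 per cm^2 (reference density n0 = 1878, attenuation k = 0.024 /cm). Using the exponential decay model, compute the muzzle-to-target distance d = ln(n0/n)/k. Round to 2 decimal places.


GSR distance calculation:
n0/n = 1878 / 289 = 6.49827
ln(n0/n) = 1.871536
d = 1.871536 / 0.024 = 77.98 cm

77.98


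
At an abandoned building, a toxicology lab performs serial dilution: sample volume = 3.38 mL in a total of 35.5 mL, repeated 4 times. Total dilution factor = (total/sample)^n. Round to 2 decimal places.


Dilution factor calculation:
Single dilution = V_total / V_sample = 35.5 / 3.38 ≈ 10.502959
Number of dilutions = 4
Total DF = (35.5 / 3.38)^4 (full precision, rounded at the end) = 12168.77

12168.77


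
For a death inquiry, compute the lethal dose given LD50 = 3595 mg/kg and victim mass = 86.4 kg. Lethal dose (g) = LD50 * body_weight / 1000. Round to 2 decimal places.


Lethal dose calculation:
Lethal dose = LD50 * body_weight / 1000
= 3595 * 86.4 / 1000
= 310608 / 1000
= 310.61 g

310.61


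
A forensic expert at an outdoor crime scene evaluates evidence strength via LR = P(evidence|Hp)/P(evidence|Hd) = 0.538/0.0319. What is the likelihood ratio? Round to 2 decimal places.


Likelihood ratio calculation:
LR = P(E|Hp) / P(E|Hd)
LR = 0.538 / 0.0319
LR = 16.87

16.87


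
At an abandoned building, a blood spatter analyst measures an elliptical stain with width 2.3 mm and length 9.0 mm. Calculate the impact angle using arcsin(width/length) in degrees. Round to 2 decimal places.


Blood spatter impact angle calculation:
width / length = 2.3 / 9.0 = 0.255556
angle = arcsin(0.255556)
angle = 14.81 degrees

14.81


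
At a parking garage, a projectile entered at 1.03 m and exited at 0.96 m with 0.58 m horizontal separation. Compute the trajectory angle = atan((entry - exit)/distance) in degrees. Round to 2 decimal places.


Bullet trajectory angle:
Height difference = 1.03 - 0.96 = 0.07 m
angle = atan(0.07 / 0.58)
angle = atan(0.12069)
angle = 6.88 degrees

6.88


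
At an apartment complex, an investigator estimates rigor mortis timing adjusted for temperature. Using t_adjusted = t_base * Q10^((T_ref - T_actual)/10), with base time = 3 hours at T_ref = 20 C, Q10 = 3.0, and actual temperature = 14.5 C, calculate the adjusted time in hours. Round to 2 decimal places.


Rigor mortis time adjustment:
Exponent = (T_ref - T_actual) / 10 = (20 - 14.5) / 10 = 0.55
Q10 factor = 3.0^0.55 = 1.82986
t_adjusted = 3 * 1.82986 = 5.49 hours

5.49


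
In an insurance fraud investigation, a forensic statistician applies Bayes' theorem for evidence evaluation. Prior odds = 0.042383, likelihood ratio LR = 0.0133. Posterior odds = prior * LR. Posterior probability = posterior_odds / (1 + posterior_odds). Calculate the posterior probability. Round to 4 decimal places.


Bayesian evidence evaluation:
Posterior odds = prior_odds * LR = 0.042383 * 0.0133 = 0.0005636939
Posterior probability = posterior_odds / (1 + posterior_odds)
= 0.0005636939 / (1 + 0.0005636939)
= 0.0005636939 / 1.0005636939
= 0.0006

0.0006


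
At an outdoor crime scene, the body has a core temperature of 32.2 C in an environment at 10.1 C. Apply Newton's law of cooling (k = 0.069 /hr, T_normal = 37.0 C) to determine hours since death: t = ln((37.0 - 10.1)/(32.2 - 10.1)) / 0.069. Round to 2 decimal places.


Using Newton's law of cooling:
t = ln((T_normal - T_ambient) / (T_body - T_ambient)) / k
T_normal - T_ambient = 26.9
T_body - T_ambient = 22.1
Ratio = 1.217195
ln(ratio) = 0.196549
t = 0.196549 / 0.069 = 2.85 hours

2.85


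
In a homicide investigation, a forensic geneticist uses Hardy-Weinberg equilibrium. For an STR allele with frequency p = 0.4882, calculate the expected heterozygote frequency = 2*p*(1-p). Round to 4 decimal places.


Hardy-Weinberg heterozygote frequency:
q = 1 - p = 1 - 0.4882 = 0.5118
2pq = 2 * 0.4882 * 0.5118 = 0.4997

0.4997


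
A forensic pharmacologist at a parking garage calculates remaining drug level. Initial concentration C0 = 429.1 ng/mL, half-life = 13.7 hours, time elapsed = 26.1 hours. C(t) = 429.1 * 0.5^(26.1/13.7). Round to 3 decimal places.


Drug concentration decay:
Number of half-lives = t / t_half = 26.1 / 13.7 = 1.905109
Decay factor = 0.5^1.905109 = 0.26699618
C(t) = 429.1 * 0.26699618 = 114.568 ng/mL

114.568


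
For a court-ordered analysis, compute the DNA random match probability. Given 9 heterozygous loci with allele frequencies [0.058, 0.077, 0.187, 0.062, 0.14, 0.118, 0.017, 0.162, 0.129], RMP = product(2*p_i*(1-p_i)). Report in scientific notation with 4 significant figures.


Computing RMP for 9 loci:
Locus 1: 2 * 0.058 * 0.942 = 0.109272
Locus 2: 2 * 0.077 * 0.923 = 0.142142
Locus 3: 2 * 0.187 * 0.813 = 0.304062
Locus 4: 2 * 0.062 * 0.938 = 0.116312
Locus 5: 2 * 0.14 * 0.86 = 0.2408
Locus 6: 2 * 0.118 * 0.882 = 0.208152
Locus 7: 2 * 0.017 * 0.983 = 0.033422
Locus 8: 2 * 0.162 * 0.838 = 0.271512
Locus 9: 2 * 0.129 * 0.871 = 0.224718
RMP = 5.615e-08

5.615e-08


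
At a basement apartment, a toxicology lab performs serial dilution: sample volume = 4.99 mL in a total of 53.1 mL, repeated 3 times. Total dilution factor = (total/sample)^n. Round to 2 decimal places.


Dilution factor calculation:
Single dilution = V_total / V_sample = 53.1 / 4.99 ≈ 10.641283
Number of dilutions = 3
Total DF = (53.1 / 4.99)^3 (full precision, rounded at the end) = 1204.99

1204.99


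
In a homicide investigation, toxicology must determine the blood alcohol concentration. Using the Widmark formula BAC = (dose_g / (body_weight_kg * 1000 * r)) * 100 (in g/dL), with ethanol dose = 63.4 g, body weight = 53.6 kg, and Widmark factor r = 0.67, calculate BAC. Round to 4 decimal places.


Applying the Widmark formula:
BAC = (dose_g / (body_wt * 1000 * r)) * 100
Denominator = 53.6 * 1000 * 0.67 = 35912
BAC = (63.4 / 35912) * 100
BAC = 0.1765 g/dL

0.1765


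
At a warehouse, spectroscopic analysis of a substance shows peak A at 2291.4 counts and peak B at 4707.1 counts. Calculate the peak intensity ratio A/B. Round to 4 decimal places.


Spectral peak ratio:
Peak A = 2291.4 counts
Peak B = 4707.1 counts
Ratio = 2291.4 / 4707.1 = 0.4868

0.4868


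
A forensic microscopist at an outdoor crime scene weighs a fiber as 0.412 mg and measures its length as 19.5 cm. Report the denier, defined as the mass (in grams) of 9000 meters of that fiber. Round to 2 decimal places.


Denier calculation:
Mass in grams = 0.412 mg / 1000 = 0.000412 g
Length in meters = 19.5 cm / 100 = 0.195 m
Linear density = mass / length = 0.000412 / 0.195 = 0.00211282 g/m
Denier = (g/m) * 9000 = 0.00211282 * 9000 = 19.02

19.02


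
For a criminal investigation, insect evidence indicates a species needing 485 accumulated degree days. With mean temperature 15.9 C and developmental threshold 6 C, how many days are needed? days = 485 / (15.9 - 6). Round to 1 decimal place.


Insect development time:
Effective temperature = avg_temp - T_base = 15.9 - 6 = 9.9 C
Days = ADD / effective_temp = 485 / 9.9 = 49.0 days

49.0


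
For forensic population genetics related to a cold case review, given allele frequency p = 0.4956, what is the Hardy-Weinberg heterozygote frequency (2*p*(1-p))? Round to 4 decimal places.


Hardy-Weinberg heterozygote frequency:
q = 1 - p = 1 - 0.4956 = 0.5044
2pq = 2 * 0.4956 * 0.5044 = 0.5000

0.5000
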